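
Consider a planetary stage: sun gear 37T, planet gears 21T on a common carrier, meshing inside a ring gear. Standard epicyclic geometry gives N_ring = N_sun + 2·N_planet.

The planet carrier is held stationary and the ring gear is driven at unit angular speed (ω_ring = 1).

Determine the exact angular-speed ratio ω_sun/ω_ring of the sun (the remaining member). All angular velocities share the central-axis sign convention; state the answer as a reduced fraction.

-79/37

N_ring = 37 + 2·21 = 79
37(ω_s−ω_c) = −79(ω_r−ω_c),  ω_c=0, ω_r=1
ω_s = 0 − (79/37)(1−0) = -79/37
ω_s/ω_r = -79/37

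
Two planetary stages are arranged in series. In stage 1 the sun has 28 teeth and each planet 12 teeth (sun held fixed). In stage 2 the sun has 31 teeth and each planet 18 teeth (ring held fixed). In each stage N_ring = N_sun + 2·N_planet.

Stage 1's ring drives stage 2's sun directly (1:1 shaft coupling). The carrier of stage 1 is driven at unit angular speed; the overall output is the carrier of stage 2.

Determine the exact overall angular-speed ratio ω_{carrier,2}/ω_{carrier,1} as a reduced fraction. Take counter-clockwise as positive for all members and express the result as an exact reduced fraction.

Stage 1: N_ring = 28 + 2·12 = 52
Stage 1: 28(ω_s−ω_c) = −52(ω_r−ω_c),  ω_s=0, ω_c=1
Stage 1: ω_r = 1 − (28/52)(0−1) = 20/13
  ⇒ ω_r¹/ω_c¹ = 20/13
Stage 2: N_ring = 31 + 2·18 = 67
Stage 2: 31(ω_s−ω_c) = −67(ω_r−ω_c),  ω_r=0, ω_s=1
Stage 2: 31(1−ω_c) = −67(0−ω_c)  ⇒  98ω_c = 31  ⇒  ω_c = 31/98
  ⇒ ω_c²/ω_s² = 31/98
Coupling ω_s² = ω_r¹ ⇒ overall = 20/13 × 31/98 = 310/637

310/637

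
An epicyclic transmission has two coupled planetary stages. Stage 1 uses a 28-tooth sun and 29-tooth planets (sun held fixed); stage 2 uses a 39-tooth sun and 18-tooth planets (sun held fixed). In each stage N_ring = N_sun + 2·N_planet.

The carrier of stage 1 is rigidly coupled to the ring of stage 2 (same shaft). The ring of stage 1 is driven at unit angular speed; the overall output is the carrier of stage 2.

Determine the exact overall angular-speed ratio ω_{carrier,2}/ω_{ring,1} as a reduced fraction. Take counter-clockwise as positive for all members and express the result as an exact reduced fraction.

Stage 1: N_ring = 28 + 2·29 = 86
Stage 1: 28(ω_s−ω_c) = −86(ω_r−ω_c),  ω_s=0, ω_r=1
Stage 1: 28(0−ω_c) = −86(1−ω_c)  ⇒  114ω_c = 86  ⇒  ω_c = 43/57
  ⇒ ω_c¹/ω_r¹ = 43/57
Stage 2: N_ring = 39 + 2·18 = 75
Stage 2: 39(ω_s−ω_c) = −75(ω_r−ω_c),  ω_s=0, ω_r=1
Stage 2: 39(0−ω_c) = −75(1−ω_c)  ⇒  114ω_c = 75  ⇒  ω_c = 25/38
  ⇒ ω_c²/ω_r² = 25/38
Coupling ω_r² = ω_c¹ ⇒ overall = 43/57 × 25/38 = 1075/2166

1075/2166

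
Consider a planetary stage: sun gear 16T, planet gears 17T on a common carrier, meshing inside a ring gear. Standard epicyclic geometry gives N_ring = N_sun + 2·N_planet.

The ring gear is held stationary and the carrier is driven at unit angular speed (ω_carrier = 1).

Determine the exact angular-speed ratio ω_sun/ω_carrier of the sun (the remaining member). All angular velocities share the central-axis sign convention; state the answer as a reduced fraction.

33/8

N_ring = 16 + 2·17 = 50
16(ω_s−ω_c) = −50(ω_r−ω_c),  ω_r=0, ω_c=1
ω_s = 1 − (50/16)(0−1) = 33/8
ω_s/ω_c = 33/8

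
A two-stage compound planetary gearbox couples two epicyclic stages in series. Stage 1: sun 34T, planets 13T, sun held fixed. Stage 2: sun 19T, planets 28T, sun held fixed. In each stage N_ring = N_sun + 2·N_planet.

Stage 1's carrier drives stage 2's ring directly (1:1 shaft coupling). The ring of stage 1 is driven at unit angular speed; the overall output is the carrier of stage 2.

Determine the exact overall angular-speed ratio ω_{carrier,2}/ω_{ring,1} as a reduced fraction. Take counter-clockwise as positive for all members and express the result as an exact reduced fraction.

Stage 1: N_ring = 34 + 2·13 = 60
Stage 1: 34(ω_s−ω_c) = −60(ω_r−ω_c),  ω_s=0, ω_r=1
Stage 1: 34(0−ω_c) = −60(1−ω_c)  ⇒  94ω_c = 60  ⇒  ω_c = 30/47
  ⇒ ω_c¹/ω_r¹ = 30/47
Stage 2: N_ring = 19 + 2·28 = 75
Stage 2: 19(ω_s−ω_c) = −75(ω_r−ω_c),  ω_s=0, ω_r=1
Stage 2: 19(0−ω_c) = −75(1−ω_c)  ⇒  94ω_c = 75  ⇒  ω_c = 75/94
  ⇒ ω_c²/ω_r² = 75/94
Coupling ω_r² = ω_c¹ ⇒ overall = 30/47 × 75/94 = 1125/2209

1125/2209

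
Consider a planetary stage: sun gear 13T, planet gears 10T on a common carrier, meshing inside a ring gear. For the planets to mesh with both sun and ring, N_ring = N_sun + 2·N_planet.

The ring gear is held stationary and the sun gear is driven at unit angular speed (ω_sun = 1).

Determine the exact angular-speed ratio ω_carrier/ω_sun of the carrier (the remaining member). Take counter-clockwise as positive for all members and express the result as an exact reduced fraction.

13/46

N_ring = 13 + 2·10 = 33
13(ω_s−ω_c) = −33(ω_r−ω_c),  ω_r=0, ω_s=1
13(1−ω_c) = −33(0−ω_c)  ⇒  46ω_c = 13  ⇒  ω_c = 13/46
ω_c/ω_s = 13/46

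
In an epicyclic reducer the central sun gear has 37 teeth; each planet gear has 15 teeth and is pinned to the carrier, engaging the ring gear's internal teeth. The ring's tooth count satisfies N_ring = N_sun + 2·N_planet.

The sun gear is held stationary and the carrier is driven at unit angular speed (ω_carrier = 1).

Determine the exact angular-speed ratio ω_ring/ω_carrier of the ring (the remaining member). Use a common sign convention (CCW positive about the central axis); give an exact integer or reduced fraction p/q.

104/67

N_ring = 37 + 2·15 = 67
37(ω_s−ω_c) = −67(ω_r−ω_c),  ω_s=0, ω_c=1
ω_r = 1 − (37/67)(0−1) = 104/67
ω_r/ω_c = 104/67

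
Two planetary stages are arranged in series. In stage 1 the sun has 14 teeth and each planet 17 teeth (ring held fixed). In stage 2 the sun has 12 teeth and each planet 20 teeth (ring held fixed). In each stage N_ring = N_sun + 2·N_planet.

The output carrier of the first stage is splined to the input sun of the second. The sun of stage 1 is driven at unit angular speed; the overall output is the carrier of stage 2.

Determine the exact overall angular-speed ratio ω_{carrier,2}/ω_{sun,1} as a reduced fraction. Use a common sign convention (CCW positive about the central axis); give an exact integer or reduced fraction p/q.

Stage 1: N_ring = 14 + 2·17 = 48
Stage 1: 14(ω_s−ω_c) = −48(ω_r−ω_c),  ω_r=0, ω_s=1
Stage 1: 14(1−ω_c) = −48(0−ω_c)  ⇒  62ω_c = 14  ⇒  ω_c = 7/31
  ⇒ ω_c¹/ω_s¹ = 7/31
Stage 2: N_ring = 12 + 2·20 = 52
Stage 2: 12(ω_s−ω_c) = −52(ω_r−ω_c),  ω_r=0, ω_s=1
Stage 2: 12(1−ω_c) = −52(0−ω_c)  ⇒  64ω_c = 12  ⇒  ω_c = 3/16
  ⇒ ω_c²/ω_s² = 3/16
Coupling ω_s² = ω_c¹ ⇒ overall = 7/31 × 3/16 = 21/496

21/496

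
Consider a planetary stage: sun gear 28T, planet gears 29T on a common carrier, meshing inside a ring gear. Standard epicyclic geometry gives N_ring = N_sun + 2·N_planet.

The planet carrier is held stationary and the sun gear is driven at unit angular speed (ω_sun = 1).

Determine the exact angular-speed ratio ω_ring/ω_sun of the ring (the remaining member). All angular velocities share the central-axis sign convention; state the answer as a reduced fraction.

-14/43

N_ring = 28 + 2·29 = 86
28(ω_s−ω_c) = −86(ω_r−ω_c),  ω_c=0, ω_s=1
ω_r = 0 − (28/86)(1−0) = -14/43
ω_r/ω_s = -14/43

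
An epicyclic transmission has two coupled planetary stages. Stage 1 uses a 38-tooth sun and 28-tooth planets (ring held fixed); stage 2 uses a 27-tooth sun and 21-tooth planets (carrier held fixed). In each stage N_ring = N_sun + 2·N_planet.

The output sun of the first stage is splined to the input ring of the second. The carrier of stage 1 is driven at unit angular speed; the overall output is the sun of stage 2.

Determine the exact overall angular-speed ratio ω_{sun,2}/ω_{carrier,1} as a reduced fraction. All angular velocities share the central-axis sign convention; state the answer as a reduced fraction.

-506/57

Stage 1: N_ring = 38 + 2·28 = 94
Stage 1: 38(ω_s−ω_c) = −94(ω_r−ω_c),  ω_r=0, ω_c=1
Stage 1: ω_s = 1 − (94/38)(0−1) = 66/19
  ⇒ ω_s¹/ω_c¹ = 66/19
Stage 2: N_ring = 27 + 2·21 = 69
Stage 2: 27(ω_s−ω_c) = −69(ω_r−ω_c),  ω_c=0, ω_r=1
Stage 2: ω_s = 0 − (69/27)(1−0) = -23/9
  ⇒ ω_s²/ω_r² = -23/9
Coupling ω_r² = ω_s¹ ⇒ overall = 66/19 × -23/9 = -506/57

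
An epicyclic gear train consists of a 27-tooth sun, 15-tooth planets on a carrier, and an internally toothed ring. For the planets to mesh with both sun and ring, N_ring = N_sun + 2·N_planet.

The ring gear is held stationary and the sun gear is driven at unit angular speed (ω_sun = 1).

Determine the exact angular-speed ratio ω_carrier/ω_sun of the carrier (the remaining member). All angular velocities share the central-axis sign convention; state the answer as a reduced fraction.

9/28

N_ring = 27 + 2·15 = 57
27(ω_s−ω_c) = −57(ω_r−ω_c),  ω_r=0, ω_s=1
27(1−ω_c) = −57(0−ω_c)  ⇒  84ω_c = 27  ⇒  ω_c = 9/28
ω_c/ω_s = 9/28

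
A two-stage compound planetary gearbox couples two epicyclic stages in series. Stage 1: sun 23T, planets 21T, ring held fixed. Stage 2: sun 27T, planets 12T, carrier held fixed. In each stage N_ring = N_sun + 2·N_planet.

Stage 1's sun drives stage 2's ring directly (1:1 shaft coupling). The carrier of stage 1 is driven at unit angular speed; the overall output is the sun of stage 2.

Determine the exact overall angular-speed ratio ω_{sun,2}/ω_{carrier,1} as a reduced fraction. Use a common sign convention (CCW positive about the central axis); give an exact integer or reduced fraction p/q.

Stage 1: N_ring = 23 + 2·21 = 65
Stage 1: 23(ω_s−ω_c) = −65(ω_r−ω_c),  ω_r=0, ω_c=1
Stage 1: ω_s = 1 − (65/23)(0−1) = 88/23
  ⇒ ω_s¹/ω_c¹ = 88/23
Stage 2: N_ring = 27 + 2·12 = 51
Stage 2: 27(ω_s−ω_c) = −51(ω_r−ω_c),  ω_c=0, ω_r=1
Stage 2: ω_s = 0 − (51/27)(1−0) = -17/9
  ⇒ ω_s²/ω_r² = -17/9
Coupling ω_r² = ω_s¹ ⇒ overall = 88/23 × -17/9 = -1496/207

-1496/207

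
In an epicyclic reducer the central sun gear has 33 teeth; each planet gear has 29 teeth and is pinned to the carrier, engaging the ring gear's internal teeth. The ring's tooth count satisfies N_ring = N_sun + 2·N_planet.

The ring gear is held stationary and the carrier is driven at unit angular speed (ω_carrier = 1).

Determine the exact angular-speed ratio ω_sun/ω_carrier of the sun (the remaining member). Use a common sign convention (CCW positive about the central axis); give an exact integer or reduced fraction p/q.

124/33

N_ring = 33 + 2·29 = 91
33(ω_s−ω_c) = −91(ω_r−ω_c),  ω_r=0, ω_c=1
ω_s = 1 − (91/33)(0−1) = 124/33
ω_s/ω_c = 124/33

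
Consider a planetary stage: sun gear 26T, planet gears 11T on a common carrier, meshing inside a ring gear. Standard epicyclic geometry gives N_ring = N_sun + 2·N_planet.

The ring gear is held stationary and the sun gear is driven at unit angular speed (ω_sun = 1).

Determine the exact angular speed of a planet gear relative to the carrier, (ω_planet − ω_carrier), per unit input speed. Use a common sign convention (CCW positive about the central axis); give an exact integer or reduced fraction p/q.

-624/407

N_ring = 26 + 2·11 = 48
26(ω_s−ω_c) = −48(ω_r−ω_c),  ω_r=0, ω_s=1
26(1−ω_c) = −48(0−ω_c)  ⇒  74ω_c = 26  ⇒  ω_c = 13/37
sun–planet: 26·(1−13/37) = −11·(ω_p−ω_c)  ⇒  ω_p−ω_c = −(26/11)·(24/37) = -624/407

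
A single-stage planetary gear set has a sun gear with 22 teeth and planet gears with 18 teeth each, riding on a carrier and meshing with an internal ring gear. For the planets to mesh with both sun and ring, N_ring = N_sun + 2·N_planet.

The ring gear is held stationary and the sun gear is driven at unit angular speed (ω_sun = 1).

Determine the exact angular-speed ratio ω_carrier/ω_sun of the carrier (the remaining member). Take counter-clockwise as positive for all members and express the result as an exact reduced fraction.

11/40

N_ring = 22 + 2·18 = 58
22(ω_s−ω_c) = −58(ω_r−ω_c),  ω_r=0, ω_s=1
22(1−ω_c) = −58(0−ω_c)  ⇒  80ω_c = 22  ⇒  ω_c = 11/40
ω_c/ω_s = 11/40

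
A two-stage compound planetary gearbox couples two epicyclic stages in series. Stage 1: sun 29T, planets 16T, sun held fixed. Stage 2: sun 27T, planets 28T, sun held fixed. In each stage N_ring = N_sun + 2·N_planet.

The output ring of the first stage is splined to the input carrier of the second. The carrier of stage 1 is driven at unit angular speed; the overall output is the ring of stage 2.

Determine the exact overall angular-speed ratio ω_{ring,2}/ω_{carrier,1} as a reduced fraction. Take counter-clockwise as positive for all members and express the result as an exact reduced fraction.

9900/5063

Stage 1: N_ring = 29 + 2·16 = 61
Stage 1: 29(ω_s−ω_c) = −61(ω_r−ω_c),  ω_s=0, ω_c=1
Stage 1: ω_r = 1 − (29/61)(0−1) = 90/61
  ⇒ ω_r¹/ω_c¹ = 90/61
Stage 2: N_ring = 27 + 2·28 = 83
Stage 2: 27(ω_s−ω_c) = −83(ω_r−ω_c),  ω_s=0, ω_c=1
Stage 2: ω_r = 1 − (27/83)(0−1) = 110/83
  ⇒ ω_r²/ω_c² = 110/83
Coupling ω_c² = ω_r¹ ⇒ overall = 90/61 × 110/83 = 9900/5063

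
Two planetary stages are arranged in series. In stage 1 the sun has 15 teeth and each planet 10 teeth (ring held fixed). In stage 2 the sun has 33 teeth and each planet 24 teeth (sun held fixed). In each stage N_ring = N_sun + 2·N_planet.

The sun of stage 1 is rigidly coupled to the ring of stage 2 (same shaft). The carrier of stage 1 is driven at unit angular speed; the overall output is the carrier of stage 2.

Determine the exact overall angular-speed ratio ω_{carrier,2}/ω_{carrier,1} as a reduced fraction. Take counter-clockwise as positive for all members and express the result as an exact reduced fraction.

Stage 1: N_ring = 15 + 2·10 = 35
Stage 1: 15(ω_s−ω_c) = −35(ω_r−ω_c),  ω_r=0, ω_c=1
Stage 1: ω_s = 1 − (35/15)(0−1) = 10/3
  ⇒ ω_s¹/ω_c¹ = 10/3
Stage 2: N_ring = 33 + 2·24 = 81
Stage 2: 33(ω_s−ω_c) = −81(ω_r−ω_c),  ω_s=0, ω_r=1
Stage 2: 33(0−ω_c) = −81(1−ω_c)  ⇒  114ω_c = 81  ⇒  ω_c = 27/38
  ⇒ ω_c²/ω_r² = 27/38
Coupling ω_r² = ω_s¹ ⇒ overall = 10/3 × 27/38 = 45/19

45/19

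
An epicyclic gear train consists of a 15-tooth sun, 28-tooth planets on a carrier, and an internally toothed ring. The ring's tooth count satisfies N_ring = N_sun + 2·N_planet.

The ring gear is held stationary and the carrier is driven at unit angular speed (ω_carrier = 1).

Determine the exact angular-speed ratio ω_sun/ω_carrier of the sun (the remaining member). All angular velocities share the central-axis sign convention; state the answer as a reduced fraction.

N_ring = 15 + 2·28 = 71
15(ω_s−ω_c) = −71(ω_r−ω_c),  ω_r=0, ω_c=1
ω_s = 1 − (71/15)(0−1) = 86/15
ω_s/ω_c = 86/15

86/15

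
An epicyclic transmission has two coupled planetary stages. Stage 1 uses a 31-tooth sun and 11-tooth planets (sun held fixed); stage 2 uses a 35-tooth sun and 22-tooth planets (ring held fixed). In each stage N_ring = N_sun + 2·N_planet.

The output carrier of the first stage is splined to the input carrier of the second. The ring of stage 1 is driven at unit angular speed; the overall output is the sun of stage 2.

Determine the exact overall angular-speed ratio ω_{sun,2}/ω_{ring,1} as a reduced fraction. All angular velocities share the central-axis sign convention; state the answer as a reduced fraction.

1007/490

Stage 1: N_ring = 31 + 2·11 = 53
Stage 1: 31(ω_s−ω_c) = −53(ω_r−ω_c),  ω_s=0, ω_r=1
Stage 1: 31(0−ω_c) = −53(1−ω_c)  ⇒  84ω_c = 53  ⇒  ω_c = 53/84
  ⇒ ω_c¹/ω_r¹ = 53/84
Stage 2: N_ring = 35 + 2·22 = 79
Stage 2: 35(ω_s−ω_c) = −79(ω_r−ω_c),  ω_r=0, ω_c=1
Stage 2: ω_s = 1 − (79/35)(0−1) = 114/35
  ⇒ ω_s²/ω_c² = 114/35
Coupling ω_c² = ω_c¹ ⇒ overall = 53/84 × 114/35 = 1007/490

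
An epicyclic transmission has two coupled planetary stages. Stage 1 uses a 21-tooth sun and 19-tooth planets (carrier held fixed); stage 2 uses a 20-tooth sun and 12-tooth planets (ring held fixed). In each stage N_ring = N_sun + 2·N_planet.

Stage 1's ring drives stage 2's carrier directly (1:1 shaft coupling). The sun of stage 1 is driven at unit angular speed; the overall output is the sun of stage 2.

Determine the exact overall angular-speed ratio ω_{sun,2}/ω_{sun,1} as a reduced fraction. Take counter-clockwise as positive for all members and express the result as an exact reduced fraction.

-336/295

Stage 1: N_ring = 21 + 2·19 = 59
Stage 1: 21(ω_s−ω_c) = −59(ω_r−ω_c),  ω_c=0, ω_s=1
Stage 1: ω_r = 0 − (21/59)(1−0) = -21/59
  ⇒ ω_r¹/ω_s¹ = -21/59
Stage 2: N_ring = 20 + 2·12 = 44
Stage 2: 20(ω_s−ω_c) = −44(ω_r−ω_c),  ω_r=0, ω_c=1
Stage 2: ω_s = 1 − (44/20)(0−1) = 16/5
  ⇒ ω_s²/ω_c² = 16/5
Coupling ω_c² = ω_r¹ ⇒ overall = -21/59 × 16/5 = -336/295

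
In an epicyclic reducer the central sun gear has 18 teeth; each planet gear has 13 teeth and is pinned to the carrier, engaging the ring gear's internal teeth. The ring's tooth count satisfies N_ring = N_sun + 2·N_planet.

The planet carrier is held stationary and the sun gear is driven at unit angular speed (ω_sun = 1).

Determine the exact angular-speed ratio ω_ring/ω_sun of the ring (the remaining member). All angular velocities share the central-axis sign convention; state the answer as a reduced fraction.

-9/22

N_ring = 18 + 2·13 = 44
18(ω_s−ω_c) = −44(ω_r−ω_c),  ω_c=0, ω_s=1
ω_r = 0 − (18/44)(1−0) = -9/22
ω_r/ω_s = -9/22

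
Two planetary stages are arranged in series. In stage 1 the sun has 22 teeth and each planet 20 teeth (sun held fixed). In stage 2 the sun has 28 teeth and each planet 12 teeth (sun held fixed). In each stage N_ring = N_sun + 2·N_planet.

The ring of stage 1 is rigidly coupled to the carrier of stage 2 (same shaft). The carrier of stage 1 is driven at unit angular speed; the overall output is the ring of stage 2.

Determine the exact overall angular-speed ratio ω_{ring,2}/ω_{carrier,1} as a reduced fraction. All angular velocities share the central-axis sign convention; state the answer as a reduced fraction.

Stage 1: N_ring = 22 + 2·20 = 62
Stage 1: 22(ω_s−ω_c) = −62(ω_r−ω_c),  ω_s=0, ω_c=1
Stage 1: ω_r = 1 − (22/62)(0−1) = 42/31
  ⇒ ω_r¹/ω_c¹ = 42/31
Stage 2: N_ring = 28 + 2·12 = 52
Stage 2: 28(ω_s−ω_c) = −52(ω_r−ω_c),  ω_s=0, ω_c=1
Stage 2: ω_r = 1 − (28/52)(0−1) = 20/13
  ⇒ ω_r²/ω_c² = 20/13
Coupling ω_c² = ω_r¹ ⇒ overall = 42/31 × 20/13 = 840/403

840/403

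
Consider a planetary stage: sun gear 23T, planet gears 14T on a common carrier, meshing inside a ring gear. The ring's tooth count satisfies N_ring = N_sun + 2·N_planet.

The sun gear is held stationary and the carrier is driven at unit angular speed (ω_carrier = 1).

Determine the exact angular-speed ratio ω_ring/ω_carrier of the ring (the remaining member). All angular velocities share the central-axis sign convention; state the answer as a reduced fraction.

N_ring = 23 + 2·14 = 51
23(ω_s−ω_c) = −51(ω_r−ω_c),  ω_s=0, ω_c=1
ω_r = 1 − (23/51)(0−1) = 74/51
ω_r/ω_c = 74/51

74/51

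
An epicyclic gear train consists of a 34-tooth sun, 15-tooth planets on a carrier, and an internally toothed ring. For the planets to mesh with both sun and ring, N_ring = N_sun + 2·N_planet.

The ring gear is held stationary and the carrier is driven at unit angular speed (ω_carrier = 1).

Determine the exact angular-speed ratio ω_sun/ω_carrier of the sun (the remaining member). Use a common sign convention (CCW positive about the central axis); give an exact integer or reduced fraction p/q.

N_ring = 34 + 2·15 = 64
34(ω_s−ω_c) = −64(ω_r−ω_c),  ω_r=0, ω_c=1
ω_s = 1 − (64/34)(0−1) = 49/17
ω_s/ω_c = 49/17

49/17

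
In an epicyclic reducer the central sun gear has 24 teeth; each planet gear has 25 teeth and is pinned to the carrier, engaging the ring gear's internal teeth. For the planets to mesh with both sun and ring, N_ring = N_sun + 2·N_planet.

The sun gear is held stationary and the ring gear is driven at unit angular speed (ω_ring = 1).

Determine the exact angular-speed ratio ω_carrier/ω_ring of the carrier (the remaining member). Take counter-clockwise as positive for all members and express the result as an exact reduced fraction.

37/49

N_ring = 24 + 2·25 = 74
24(ω_s−ω_c) = −74(ω_r−ω_c),  ω_s=0, ω_r=1
24(0−ω_c) = −74(1−ω_c)  ⇒  98ω_c = 74  ⇒  ω_c = 37/49
ω_c/ω_r = 37/49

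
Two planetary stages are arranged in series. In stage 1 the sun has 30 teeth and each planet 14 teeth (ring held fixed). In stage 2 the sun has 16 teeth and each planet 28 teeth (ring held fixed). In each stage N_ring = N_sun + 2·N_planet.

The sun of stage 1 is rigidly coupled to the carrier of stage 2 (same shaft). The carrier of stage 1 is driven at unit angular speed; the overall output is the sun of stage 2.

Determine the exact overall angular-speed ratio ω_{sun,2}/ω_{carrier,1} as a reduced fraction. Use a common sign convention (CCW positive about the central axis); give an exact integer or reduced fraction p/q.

242/15

Stage 1: N_ring = 30 + 2·14 = 58
Stage 1: 30(ω_s−ω_c) = −58(ω_r−ω_c),  ω_r=0, ω_c=1
Stage 1: ω_s = 1 − (58/30)(0−1) = 44/15
  ⇒ ω_s¹/ω_c¹ = 44/15
Stage 2: N_ring = 16 + 2·28 = 72
Stage 2: 16(ω_s−ω_c) = −72(ω_r−ω_c),  ω_r=0, ω_c=1
Stage 2: ω_s = 1 − (72/16)(0−1) = 11/2
  ⇒ ω_s²/ω_c² = 11/2
Coupling ω_c² = ω_s¹ ⇒ overall = 44/15 × 11/2 = 242/15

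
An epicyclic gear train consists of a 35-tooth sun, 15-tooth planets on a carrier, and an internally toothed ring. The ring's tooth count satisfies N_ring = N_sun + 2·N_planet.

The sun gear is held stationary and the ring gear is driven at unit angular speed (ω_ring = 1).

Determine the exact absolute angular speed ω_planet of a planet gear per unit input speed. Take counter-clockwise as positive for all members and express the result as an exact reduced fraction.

13/6

N_ring = 35 + 2·15 = 65
35(ω_s−ω_c) = −65(ω_r−ω_c),  ω_s=0, ω_r=1
35(0−ω_c) = −65(1−ω_c)  ⇒  100ω_c = 65  ⇒  ω_c = 13/20
sun–planet: 35·(0−13/20) = −15·(ω_p−ω_c)  ⇒  ω_p−ω_c = −(35/15)·(-13/20) = 91/60
ω_p = 13/20 + 91/60 = 13/6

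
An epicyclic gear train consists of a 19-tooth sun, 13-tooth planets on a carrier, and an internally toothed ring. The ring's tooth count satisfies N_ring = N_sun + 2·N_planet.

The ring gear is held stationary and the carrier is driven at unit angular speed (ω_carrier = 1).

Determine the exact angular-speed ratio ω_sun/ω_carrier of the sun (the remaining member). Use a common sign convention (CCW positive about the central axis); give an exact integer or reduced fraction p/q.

64/19

N_ring = 19 + 2·13 = 45
19(ω_s−ω_c) = −45(ω_r−ω_c),  ω_r=0, ω_c=1
ω_s = 1 − (45/19)(0−1) = 64/19
ω_s/ω_c = 64/19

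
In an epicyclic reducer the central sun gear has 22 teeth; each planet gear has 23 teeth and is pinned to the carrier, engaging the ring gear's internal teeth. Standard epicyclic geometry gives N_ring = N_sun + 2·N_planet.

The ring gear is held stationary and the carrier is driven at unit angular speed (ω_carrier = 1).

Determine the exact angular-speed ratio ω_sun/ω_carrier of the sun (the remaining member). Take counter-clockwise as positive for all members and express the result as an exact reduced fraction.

N_ring = 22 + 2·23 = 68
22(ω_s−ω_c) = −68(ω_r−ω_c),  ω_r=0, ω_c=1
ω_s = 1 − (68/22)(0−1) = 45/11
ω_s/ω_c = 45/11

45/11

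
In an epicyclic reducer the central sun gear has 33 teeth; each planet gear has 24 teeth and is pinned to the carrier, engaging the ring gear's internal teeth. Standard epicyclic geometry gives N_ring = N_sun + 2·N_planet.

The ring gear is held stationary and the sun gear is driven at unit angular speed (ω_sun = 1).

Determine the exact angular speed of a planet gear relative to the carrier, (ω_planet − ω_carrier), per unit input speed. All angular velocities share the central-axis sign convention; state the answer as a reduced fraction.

N_ring = 33 + 2·24 = 81
33(ω_s−ω_c) = −81(ω_r−ω_c),  ω_r=0, ω_s=1
33(1−ω_c) = −81(0−ω_c)  ⇒  114ω_c = 33  ⇒  ω_c = 11/38
sun–planet: 33·(1−11/38) = −24·(ω_p−ω_c)  ⇒  ω_p−ω_c = −(33/24)·(27/38) = -297/304

-297/304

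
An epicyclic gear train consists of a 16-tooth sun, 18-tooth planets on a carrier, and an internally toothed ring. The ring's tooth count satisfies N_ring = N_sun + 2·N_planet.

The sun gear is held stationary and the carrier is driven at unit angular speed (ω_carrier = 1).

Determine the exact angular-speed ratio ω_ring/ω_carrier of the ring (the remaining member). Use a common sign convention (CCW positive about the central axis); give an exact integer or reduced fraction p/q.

N_ring = 16 + 2·18 = 52
16(ω_s−ω_c) = −52(ω_r−ω_c),  ω_s=0, ω_c=1
ω_r = 1 − (16/52)(0−1) = 17/13
ω_r/ω_c = 17/13

17/13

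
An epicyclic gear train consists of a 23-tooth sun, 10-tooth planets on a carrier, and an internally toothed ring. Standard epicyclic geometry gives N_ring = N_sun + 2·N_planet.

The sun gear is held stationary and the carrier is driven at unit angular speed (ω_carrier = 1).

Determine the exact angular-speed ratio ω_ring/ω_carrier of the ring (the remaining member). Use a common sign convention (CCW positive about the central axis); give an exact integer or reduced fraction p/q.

66/43

N_ring = 23 + 2·10 = 43
23(ω_s−ω_c) = −43(ω_r−ω_c),  ω_s=0, ω_c=1
ω_r = 1 − (23/43)(0−1) = 66/43
ω_r/ω_c = 66/43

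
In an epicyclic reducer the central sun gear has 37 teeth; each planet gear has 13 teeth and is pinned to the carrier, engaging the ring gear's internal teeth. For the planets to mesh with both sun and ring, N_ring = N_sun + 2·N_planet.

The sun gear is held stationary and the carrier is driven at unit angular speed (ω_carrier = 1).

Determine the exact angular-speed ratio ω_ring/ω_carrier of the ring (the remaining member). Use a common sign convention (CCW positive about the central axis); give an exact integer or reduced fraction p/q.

100/63

N_ring = 37 + 2·13 = 63
37(ω_s−ω_c) = −63(ω_r−ω_c),  ω_s=0, ω_c=1
ω_r = 1 − (37/63)(0−1) = 100/63
ω_r/ω_c = 100/63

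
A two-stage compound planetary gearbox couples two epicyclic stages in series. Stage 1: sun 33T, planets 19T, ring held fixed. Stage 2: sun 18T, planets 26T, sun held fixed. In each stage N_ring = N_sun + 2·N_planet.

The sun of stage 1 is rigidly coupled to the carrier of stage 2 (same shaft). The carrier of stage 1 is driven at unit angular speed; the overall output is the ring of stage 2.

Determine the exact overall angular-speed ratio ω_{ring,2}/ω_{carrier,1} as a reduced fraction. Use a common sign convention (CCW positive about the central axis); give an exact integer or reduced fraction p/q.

Stage 1: N_ring = 33 + 2·19 = 71
Stage 1: 33(ω_s−ω_c) = −71(ω_r−ω_c),  ω_r=0, ω_c=1
Stage 1: ω_s = 1 − (71/33)(0−1) = 104/33
  ⇒ ω_s¹/ω_c¹ = 104/33
Stage 2: N_ring = 18 + 2·26 = 70
Stage 2: 18(ω_s−ω_c) = −70(ω_r−ω_c),  ω_s=0, ω_c=1
Stage 2: ω_r = 1 − (18/70)(0−1) = 44/35
  ⇒ ω_r²/ω_c² = 44/35
Coupling ω_c² = ω_s¹ ⇒ overall = 104/33 × 44/35 = 416/105

416/105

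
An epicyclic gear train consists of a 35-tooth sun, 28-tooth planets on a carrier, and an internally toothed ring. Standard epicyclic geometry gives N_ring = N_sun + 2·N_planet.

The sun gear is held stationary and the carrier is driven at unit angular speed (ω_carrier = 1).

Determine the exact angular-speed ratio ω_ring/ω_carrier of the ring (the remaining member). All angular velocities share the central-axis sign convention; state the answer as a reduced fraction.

N_ring = 35 + 2·28 = 91
35(ω_s−ω_c) = −91(ω_r−ω_c),  ω_s=0, ω_c=1
ω_r = 1 − (35/91)(0−1) = 18/13
ω_r/ω_c = 18/13

18/13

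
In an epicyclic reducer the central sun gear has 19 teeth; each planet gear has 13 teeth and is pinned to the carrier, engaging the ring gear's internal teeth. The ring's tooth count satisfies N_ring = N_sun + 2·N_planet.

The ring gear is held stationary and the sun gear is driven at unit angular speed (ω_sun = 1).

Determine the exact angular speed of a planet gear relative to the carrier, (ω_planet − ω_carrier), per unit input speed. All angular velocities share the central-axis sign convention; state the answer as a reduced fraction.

N_ring = 19 + 2·13 = 45
19(ω_s−ω_c) = −45(ω_r−ω_c),  ω_r=0, ω_s=1
19(1−ω_c) = −45(0−ω_c)  ⇒  64ω_c = 19  ⇒  ω_c = 19/64
sun–planet: 19·(1−19/64) = −13·(ω_p−ω_c)  ⇒  ω_p−ω_c = −(19/13)·(45/64) = -855/832

-855/832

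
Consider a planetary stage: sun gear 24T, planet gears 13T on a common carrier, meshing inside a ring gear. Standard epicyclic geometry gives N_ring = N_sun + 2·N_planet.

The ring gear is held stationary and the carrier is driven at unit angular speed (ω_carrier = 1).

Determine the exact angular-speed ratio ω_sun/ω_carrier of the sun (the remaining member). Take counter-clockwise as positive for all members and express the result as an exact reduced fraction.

N_ring = 24 + 2·13 = 50
24(ω_s−ω_c) = −50(ω_r−ω_c),  ω_r=0, ω_c=1
ω_s = 1 − (50/24)(0−1) = 37/12
ω_s/ω_c = 37/12

37/12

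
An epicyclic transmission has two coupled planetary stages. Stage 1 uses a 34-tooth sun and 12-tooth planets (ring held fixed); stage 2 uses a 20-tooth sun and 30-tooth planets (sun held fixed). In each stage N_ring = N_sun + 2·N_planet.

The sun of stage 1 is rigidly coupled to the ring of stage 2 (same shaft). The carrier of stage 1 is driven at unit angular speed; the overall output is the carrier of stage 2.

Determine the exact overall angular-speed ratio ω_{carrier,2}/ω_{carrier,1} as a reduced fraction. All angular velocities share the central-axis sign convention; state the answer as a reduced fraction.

184/85

Stage 1: N_ring = 34 + 2·12 = 58
Stage 1: 34(ω_s−ω_c) = −58(ω_r−ω_c),  ω_r=0, ω_c=1
Stage 1: ω_s = 1 − (58/34)(0−1) = 46/17
  ⇒ ω_s¹/ω_c¹ = 46/17
Stage 2: N_ring = 20 + 2·30 = 80
Stage 2: 20(ω_s−ω_c) = −80(ω_r−ω_c),  ω_s=0, ω_r=1
Stage 2: 20(0−ω_c) = −80(1−ω_c)  ⇒  100ω_c = 80  ⇒  ω_c = 4/5
  ⇒ ω_c²/ω_r² = 4/5
Coupling ω_r² = ω_s¹ ⇒ overall = 46/17 × 4/5 = 184/85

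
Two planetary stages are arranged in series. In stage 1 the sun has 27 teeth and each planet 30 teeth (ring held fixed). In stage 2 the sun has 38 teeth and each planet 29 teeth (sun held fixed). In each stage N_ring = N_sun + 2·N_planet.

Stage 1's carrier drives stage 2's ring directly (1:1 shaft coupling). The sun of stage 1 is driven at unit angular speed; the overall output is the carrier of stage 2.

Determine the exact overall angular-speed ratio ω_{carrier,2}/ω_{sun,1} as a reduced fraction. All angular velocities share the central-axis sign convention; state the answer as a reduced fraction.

216/1273

Stage 1: N_ring = 27 + 2·30 = 87
Stage 1: 27(ω_s−ω_c) = −87(ω_r−ω_c),  ω_r=0, ω_s=1
Stage 1: 27(1−ω_c) = −87(0−ω_c)  ⇒  114ω_c = 27  ⇒  ω_c = 9/38
  ⇒ ω_c¹/ω_s¹ = 9/38
Stage 2: N_ring = 38 + 2·29 = 96
Stage 2: 38(ω_s−ω_c) = −96(ω_r−ω_c),  ω_s=0, ω_r=1
Stage 2: 38(0−ω_c) = −96(1−ω_c)  ⇒  134ω_c = 96  ⇒  ω_c = 48/67
  ⇒ ω_c²/ω_r² = 48/67
Coupling ω_r² = ω_c¹ ⇒ overall = 9/38 × 48/67 = 216/1273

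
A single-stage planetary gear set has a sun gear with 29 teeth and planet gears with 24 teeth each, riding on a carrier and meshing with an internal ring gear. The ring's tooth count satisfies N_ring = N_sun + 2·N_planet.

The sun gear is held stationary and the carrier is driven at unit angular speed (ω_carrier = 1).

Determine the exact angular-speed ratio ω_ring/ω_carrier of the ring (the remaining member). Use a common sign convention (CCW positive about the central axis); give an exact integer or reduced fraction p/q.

N_ring = 29 + 2·24 = 77
29(ω_s−ω_c) = −77(ω_r−ω_c),  ω_s=0, ω_c=1
ω_r = 1 − (29/77)(0−1) = 106/77
ω_r/ω_c = 106/77

106/77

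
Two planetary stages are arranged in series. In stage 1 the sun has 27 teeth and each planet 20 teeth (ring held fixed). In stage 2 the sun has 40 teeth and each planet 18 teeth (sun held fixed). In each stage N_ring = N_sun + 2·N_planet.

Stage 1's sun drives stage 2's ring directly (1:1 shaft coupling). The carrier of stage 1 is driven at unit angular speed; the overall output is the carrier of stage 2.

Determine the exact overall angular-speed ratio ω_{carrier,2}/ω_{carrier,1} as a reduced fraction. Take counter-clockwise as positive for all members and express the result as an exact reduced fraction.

1786/783

Stage 1: N_ring = 27 + 2·20 = 67
Stage 1: 27(ω_s−ω_c) = −67(ω_r−ω_c),  ω_r=0, ω_c=1
Stage 1: ω_s = 1 − (67/27)(0−1) = 94/27
  ⇒ ω_s¹/ω_c¹ = 94/27
Stage 2: N_ring = 40 + 2·18 = 76
Stage 2: 40(ω_s−ω_c) = −76(ω_r−ω_c),  ω_s=0, ω_r=1
Stage 2: 40(0−ω_c) = −76(1−ω_c)  ⇒  116ω_c = 76  ⇒  ω_c = 19/29
  ⇒ ω_c²/ω_r² = 19/29
Coupling ω_r² = ω_s¹ ⇒ overall = 94/27 × 19/29 = 1786/783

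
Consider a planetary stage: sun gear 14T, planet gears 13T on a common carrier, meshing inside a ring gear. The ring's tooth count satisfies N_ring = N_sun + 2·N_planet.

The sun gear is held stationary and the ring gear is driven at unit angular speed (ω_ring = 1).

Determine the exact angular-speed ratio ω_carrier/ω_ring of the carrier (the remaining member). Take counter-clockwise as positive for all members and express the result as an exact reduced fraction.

20/27

N_ring = 14 + 2·13 = 40
14(ω_s−ω_c) = −40(ω_r−ω_c),  ω_s=0, ω_r=1
14(0−ω_c) = −40(1−ω_c)  ⇒  54ω_c = 40  ⇒  ω_c = 20/27
ω_c/ω_r = 20/27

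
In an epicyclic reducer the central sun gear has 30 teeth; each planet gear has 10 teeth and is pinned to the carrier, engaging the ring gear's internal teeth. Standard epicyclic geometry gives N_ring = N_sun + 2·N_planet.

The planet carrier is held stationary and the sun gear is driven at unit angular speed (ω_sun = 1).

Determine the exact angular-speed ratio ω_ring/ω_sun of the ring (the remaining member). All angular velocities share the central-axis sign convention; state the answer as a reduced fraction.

N_ring = 30 + 2·10 = 50
30(ω_s−ω_c) = −50(ω_r−ω_c),  ω_c=0, ω_s=1
ω_r = 0 − (30/50)(1−0) = -3/5
ω_r/ω_s = -3/5

-3/5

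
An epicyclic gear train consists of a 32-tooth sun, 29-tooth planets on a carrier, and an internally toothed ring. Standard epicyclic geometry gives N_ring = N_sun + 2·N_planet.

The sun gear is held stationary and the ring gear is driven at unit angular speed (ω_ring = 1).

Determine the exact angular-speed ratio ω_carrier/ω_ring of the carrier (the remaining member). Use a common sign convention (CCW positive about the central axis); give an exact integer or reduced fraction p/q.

N_ring = 32 + 2·29 = 90
32(ω_s−ω_c) = −90(ω_r−ω_c),  ω_s=0, ω_r=1
32(0−ω_c) = −90(1−ω_c)  ⇒  122ω_c = 90  ⇒  ω_c = 45/61
ω_c/ω_r = 45/61

45/61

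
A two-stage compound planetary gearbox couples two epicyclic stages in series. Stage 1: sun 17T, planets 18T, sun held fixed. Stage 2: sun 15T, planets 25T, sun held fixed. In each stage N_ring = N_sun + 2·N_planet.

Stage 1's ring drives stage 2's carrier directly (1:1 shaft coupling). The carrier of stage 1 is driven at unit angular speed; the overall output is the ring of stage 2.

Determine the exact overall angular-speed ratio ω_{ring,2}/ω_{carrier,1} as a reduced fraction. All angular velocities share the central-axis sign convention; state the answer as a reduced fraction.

1120/689

Stage 1: N_ring = 17 + 2·18 = 53
Stage 1: 17(ω_s−ω_c) = −53(ω_r−ω_c),  ω_s=0, ω_c=1
Stage 1: ω_r = 1 − (17/53)(0−1) = 70/53
  ⇒ ω_r¹/ω_c¹ = 70/53
Stage 2: N_ring = 15 + 2·25 = 65
Stage 2: 15(ω_s−ω_c) = −65(ω_r−ω_c),  ω_s=0, ω_c=1
Stage 2: ω_r = 1 − (15/65)(0−1) = 16/13
  ⇒ ω_r²/ω_c² = 16/13
Coupling ω_c² = ω_r¹ ⇒ overall = 70/53 × 16/13 = 1120/689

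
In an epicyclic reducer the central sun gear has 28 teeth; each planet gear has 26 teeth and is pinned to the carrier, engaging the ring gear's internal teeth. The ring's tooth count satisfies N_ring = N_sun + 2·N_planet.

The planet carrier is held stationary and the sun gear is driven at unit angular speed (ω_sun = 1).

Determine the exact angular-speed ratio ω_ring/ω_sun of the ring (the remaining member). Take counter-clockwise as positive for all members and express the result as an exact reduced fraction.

-7/20

N_ring = 28 + 2·26 = 80
28(ω_s−ω_c) = −80(ω_r−ω_c),  ω_c=0, ω_s=1
ω_r = 0 − (28/80)(1−0) = -7/20
ω_r/ω_s = -7/20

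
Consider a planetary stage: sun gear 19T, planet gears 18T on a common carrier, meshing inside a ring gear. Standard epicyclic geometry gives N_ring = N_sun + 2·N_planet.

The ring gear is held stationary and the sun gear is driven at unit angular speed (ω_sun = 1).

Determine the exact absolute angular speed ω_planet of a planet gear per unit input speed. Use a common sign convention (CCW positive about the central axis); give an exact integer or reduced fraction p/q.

-19/36

N_ring = 19 + 2·18 = 55
19(ω_s−ω_c) = −55(ω_r−ω_c),  ω_r=0, ω_s=1
19(1−ω_c) = −55(0−ω_c)  ⇒  74ω_c = 19  ⇒  ω_c = 19/74
sun–planet: 19·(1−19/74) = −18·(ω_p−ω_c)  ⇒  ω_p−ω_c = −(19/18)·(55/74) = -1045/1332
ω_p = 19/74 − 1045/1332 = -19/36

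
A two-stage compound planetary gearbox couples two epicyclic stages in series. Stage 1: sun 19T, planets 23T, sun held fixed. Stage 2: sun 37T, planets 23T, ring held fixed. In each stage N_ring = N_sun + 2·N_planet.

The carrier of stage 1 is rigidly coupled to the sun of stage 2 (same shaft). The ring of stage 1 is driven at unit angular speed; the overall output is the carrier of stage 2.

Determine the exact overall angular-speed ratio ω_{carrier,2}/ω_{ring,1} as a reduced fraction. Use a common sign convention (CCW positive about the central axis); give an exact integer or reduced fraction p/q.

Stage 1: N_ring = 19 + 2·23 = 65
Stage 1: 19(ω_s−ω_c) = −65(ω_r−ω_c),  ω_s=0, ω_r=1
Stage 1: 19(0−ω_c) = −65(1−ω_c)  ⇒  84ω_c = 65  ⇒  ω_c = 65/84
  ⇒ ω_c¹/ω_r¹ = 65/84
Stage 2: N_ring = 37 + 2·23 = 83
Stage 2: 37(ω_s−ω_c) = −83(ω_r−ω_c),  ω_r=0, ω_s=1
Stage 2: 37(1−ω_c) = −83(0−ω_c)  ⇒  120ω_c = 37  ⇒  ω_c = 37/120
  ⇒ ω_c²/ω_s² = 37/120
Coupling ω_s² = ω_c¹ ⇒ overall = 65/84 × 37/120 = 481/2016

481/2016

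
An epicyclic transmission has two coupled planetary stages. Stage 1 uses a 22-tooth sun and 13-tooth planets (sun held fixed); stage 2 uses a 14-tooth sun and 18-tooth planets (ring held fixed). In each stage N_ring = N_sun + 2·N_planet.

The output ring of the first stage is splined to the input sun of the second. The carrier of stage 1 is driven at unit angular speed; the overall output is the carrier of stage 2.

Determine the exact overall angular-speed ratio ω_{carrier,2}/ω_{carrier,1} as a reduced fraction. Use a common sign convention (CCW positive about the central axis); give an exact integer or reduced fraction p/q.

245/768

Stage 1: N_ring = 22 + 2·13 = 48
Stage 1: 22(ω_s−ω_c) = −48(ω_r−ω_c),  ω_s=0, ω_c=1
Stage 1: ω_r = 1 − (22/48)(0−1) = 35/24
  ⇒ ω_r¹/ω_c¹ = 35/24
Stage 2: N_ring = 14 + 2·18 = 50
Stage 2: 14(ω_s−ω_c) = −50(ω_r−ω_c),  ω_r=0, ω_s=1
Stage 2: 14(1−ω_c) = −50(0−ω_c)  ⇒  64ω_c = 14  ⇒  ω_c = 7/32
  ⇒ ω_c²/ω_s² = 7/32
Coupling ω_s² = ω_r¹ ⇒ overall = 35/24 × 7/32 = 245/768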